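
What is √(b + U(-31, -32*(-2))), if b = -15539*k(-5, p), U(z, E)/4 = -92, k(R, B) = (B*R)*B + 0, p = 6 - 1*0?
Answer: 2*√699163 ≈ 1672.3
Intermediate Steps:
p = 6 (p = 6 + 0 = 6)
k(R, B) = R*B² (k(R, B) = R*B² + 0 = R*B²)
U(z, E) = -368 (U(z, E) = 4*(-92) = -368)
b = 2797020 (b = -(-77695)*6² = -(-77695)*36 = -15539*(-180) = 2797020)
√(b + U(-31, -32*(-2))) = √(2797020 - 368) = √2796652 = 2*√699163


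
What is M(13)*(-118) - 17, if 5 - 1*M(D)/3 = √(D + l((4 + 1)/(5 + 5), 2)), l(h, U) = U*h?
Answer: -1787 + 354*√14 ≈ -462.45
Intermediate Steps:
M(D) = 15 - 3*√(1 + D) (M(D) = 15 - 3*√(D + 2*((4 + 1)/(5 + 5))) = 15 - 3*√(D + 2*(5/10)) = 15 - 3*√(D + 2*(5*(⅒))) = 15 - 3*√(D + 2*(½)) = 15 - 3*√(D + 1) = 15 - 3*√(1 + D))
M(13)*(-118) - 17 = (15 - 3*√(1 + 13))*(-118) - 17 = (15 - 3*√14)*(-118) - 17 = (-1770 + 354*√14) - 17 = -1787 + 354*√14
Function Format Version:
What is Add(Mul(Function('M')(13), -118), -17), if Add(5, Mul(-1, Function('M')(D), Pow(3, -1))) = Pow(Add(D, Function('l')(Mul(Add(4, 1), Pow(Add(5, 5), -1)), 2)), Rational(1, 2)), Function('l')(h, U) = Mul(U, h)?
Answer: Add(-1787, Mul(354, Pow(14, Rational(1, 2)))) ≈ -462.45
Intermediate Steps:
Function('M')(D) = Add(15, Mul(-3, Pow(Add(1, D), Rational(1, 2)))) (Function('M')(D) = Add(15, Mul(-3, Pow(Add(D, Mul(2, Mul(Add(4, 1), Pow(Add(5, 5), -1)))), Rational(1, 2)))) = Add(15, Mul(-3, Pow(Add(D, Mul(2, Mul(5, Pow(10, -1)))), Rational(1, 2)))) = Add(15, Mul(-3, Pow(Add(D, Mul(2, Mul(5, Rational(1, 10)))), Rational(1, 2)))) = Add(15, Mul(-3, Pow(Add(D, Mul(2, Rational(1, 2))), Rational(1, 2)))) = Add(15, Mul(-3, Pow(Add(D, 1), Rational(1, 2)))) = Add(15, Mul(-3, Pow(Add(1, D), Rational(1, 2)))))
Add(Mul(Function('M')(13), -118), -17) = Add(Mul(Add(15, Mul(-3, Pow(Add(1, 13), Rational(1, 2)))), -118), -17) = Add(Mul(Add(15, Mul(-3, Pow(14, Rational(1, 2)))), -118), -17) = Add(Add(-1770, Mul(354, Pow(14, Rational(1, 2)))), -17) = Add(-1787, Mul(354, Pow(14, Rational(1, 2))))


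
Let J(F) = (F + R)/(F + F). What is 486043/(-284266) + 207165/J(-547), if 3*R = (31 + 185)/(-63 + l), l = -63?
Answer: 450977495782801/1089591578 ≈ 4.1390e+5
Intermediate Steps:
R = -4/7 (R = ((31 + 185)/(-63 - 63))/3 = (216/(-126))/3 = (216*(-1/126))/3 = (1/3)*(-12/7) = -4/7 ≈ -0.57143)
J(F) = (-4/7 + F)/(2*F) (J(F) = (F - 4/7)/(F + F) = (-4/7 + F)/((2*F)) = (-4/7 + F)*(1/(2*F)) = (-4/7 + F)/(2*F))
486043/(-284266) + 207165/J(-547) = 486043/(-284266) + 207165/(((1/14)*(-4 + 7*(-547))/(-547))) = 486043*(-1/284266) + 207165/(((1/14)*(-1/547)*(-4 - 3829))) = -486043/284266 + 207165/(((1/14)*(-1/547)*(-3833))) = -486043/284266 + 207165/(3833/7658) = -486043/284266 + 207165*(7658/3833) = -486043/284266 + 1586469570/3833 = 450977495782801/1089591578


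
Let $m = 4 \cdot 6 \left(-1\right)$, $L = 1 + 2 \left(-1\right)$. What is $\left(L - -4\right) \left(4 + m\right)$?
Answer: $-60$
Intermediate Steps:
$L = -1$ ($L = 1 - 2 = -1$)
$m = -24$ ($m = 24 \left(-1\right) = -24$)
$\left(L - -4\right) \left(4 + m\right) = \left(-1 - -4\right) \left(4 - 24\right) = \left(-1 + 4\right) \left(-20\right) = 3 \left(-20\right) = -60$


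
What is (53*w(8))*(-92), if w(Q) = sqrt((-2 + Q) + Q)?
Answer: -4876*sqrt(14) ≈ -18244.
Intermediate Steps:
w(Q) = sqrt(-2 + 2*Q)
(53*w(8))*(-92) = (53*sqrt(-2 + 2*8))*(-92) = (53*sqrt(-2 + 16))*(-92) = (53*sqrt(14))*(-92) = -4876*sqrt(14)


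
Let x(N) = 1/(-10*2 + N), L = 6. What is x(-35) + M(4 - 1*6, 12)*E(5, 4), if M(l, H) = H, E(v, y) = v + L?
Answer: 7259/55 ≈ 131.98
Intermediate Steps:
E(v, y) = 6 + v (E(v, y) = v + 6 = 6 + v)
x(N) = 1/(-20 + N)
x(-35) + M(4 - 1*6, 12)*E(5, 4) = 1/(-20 - 35) + 12*(6 + 5) = 1/(-55) + 12*11 = -1/55 + 132 = 7259/55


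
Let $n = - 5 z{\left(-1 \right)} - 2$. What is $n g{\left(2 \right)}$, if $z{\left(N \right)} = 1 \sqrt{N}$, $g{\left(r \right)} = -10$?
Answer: $20 + 50 i \approx 20.0 + 50.0 i$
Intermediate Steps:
$z{\left(N \right)} = \sqrt{N}$
$n = -2 - 5 i$ ($n = - 5 \sqrt{-1} - 2 = - 5 i - 2 = -2 - 5 i \approx -2.0 - 5.0 i$)
$n g{\left(2 \right)} = \left(-2 - 5 i\right) \left(-10\right) = 20 + 50 i$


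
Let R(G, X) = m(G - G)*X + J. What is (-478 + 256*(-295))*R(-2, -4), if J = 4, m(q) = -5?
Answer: -1823952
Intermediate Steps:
R(G, X) = 4 - 5*X (R(G, X) = -5*X + 4 = 4 - 5*X)
(-478 + 256*(-295))*R(-2, -4) = (-478 + 256*(-295))*(4 - 5*(-4)) = (-478 - 75520)*(4 + 20) = -75998*24 = -1823952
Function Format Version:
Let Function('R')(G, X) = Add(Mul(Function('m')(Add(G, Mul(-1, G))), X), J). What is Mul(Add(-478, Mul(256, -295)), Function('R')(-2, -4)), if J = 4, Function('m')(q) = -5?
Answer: -1823952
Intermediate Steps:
Function('R')(G, X) = Add(4, Mul(-5, X)) (Function('R')(G, X) = Add(Mul(-5, X), 4) = Add(4, Mul(-5, X)))
Mul(Add(-478, Mul(256, -295)), Function('R')(-2, -4)) = Mul(Add(-478, Mul(256, -295)), Add(4, Mul(-5, -4))) = Mul(Add(-478, -75520), Add(4, 20)) = Mul(-75998, 24) = -1823952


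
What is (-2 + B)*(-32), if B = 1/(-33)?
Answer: 2144/33 ≈ 64.970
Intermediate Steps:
B = -1/33 ≈ -0.030303
(-2 + B)*(-32) = (-2 - 1/33)*(-32) = -67/33*(-32) = 2144/33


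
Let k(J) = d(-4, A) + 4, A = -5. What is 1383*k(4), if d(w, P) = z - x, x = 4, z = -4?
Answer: -5532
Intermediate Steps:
d(w, P) = -8 (d(w, P) = -4 - 1*4 = -4 - 4 = -8)
k(J) = -4 (k(J) = -8 + 4 = -4)
1383*k(4) = 1383*(-4) = -5532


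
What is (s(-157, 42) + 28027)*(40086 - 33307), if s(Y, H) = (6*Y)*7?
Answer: 145294307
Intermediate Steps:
s(Y, H) = 42*Y
(s(-157, 42) + 28027)*(40086 - 33307) = (42*(-157) + 28027)*(40086 - 33307) = (-6594 + 28027)*6779 = 21433*6779 = 145294307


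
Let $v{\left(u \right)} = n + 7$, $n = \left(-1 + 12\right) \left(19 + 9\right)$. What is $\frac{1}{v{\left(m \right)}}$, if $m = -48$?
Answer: $\frac{1}{315} \approx 0.0031746$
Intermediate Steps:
$n = 308$ ($n = 11 \cdot 28 = 308$)
$v{\left(u \right)} = 315$ ($v{\left(u \right)} = 308 + 7 = 315$)
$\frac{1}{v{\left(m \right)}} = \frac{1}{315}$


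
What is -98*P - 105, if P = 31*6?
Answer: -18333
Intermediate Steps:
P = 186
-98*P - 105 = -98*186 - 105 = -18228 - 105 = -18333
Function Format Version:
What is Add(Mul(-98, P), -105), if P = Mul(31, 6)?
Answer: -18333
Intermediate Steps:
P = 186
Add(Mul(-98, P), -105) = Add(Mul(-98, 186), -105) = Add(-18228, -105) = -18333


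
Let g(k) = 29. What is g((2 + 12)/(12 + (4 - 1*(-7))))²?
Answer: 841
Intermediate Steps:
g((2 + 12)/(12 + (4 - 1*(-7))))² = 29² = 841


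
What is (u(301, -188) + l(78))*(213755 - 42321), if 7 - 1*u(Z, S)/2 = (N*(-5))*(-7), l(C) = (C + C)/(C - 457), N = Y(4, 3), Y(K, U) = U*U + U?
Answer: -53694843140/379 ≈ -1.4168e+8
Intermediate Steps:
Y(K, U) = U + U**2 (Y(K, U) = U**2 + U = U + U**2)
N = 12 (N = 3*(1 + 3) = 3*4 = 12)
l(C) = 2*C/(-457 + C) (l(C) = (2*C)/(-457 + C) = 2*C/(-457 + C))
u(Z, S) = -826 (u(Z, S) = 14 - 2*12*(-5)*(-7) = 14 - (-120)*(-7) = 14 - 2*420 = 14 - 840 = -826)
(u(301, -188) + l(78))*(213755 - 42321) = (-826 + 2*78/(-457 + 78))*(213755 - 42321) = (-826 + 2*78/(-379))*171434 = (-826 + 2*78*(-1/379))*171434 = (-826 - 156/379)*171434 = -313210/379*171434 = -53694843140/379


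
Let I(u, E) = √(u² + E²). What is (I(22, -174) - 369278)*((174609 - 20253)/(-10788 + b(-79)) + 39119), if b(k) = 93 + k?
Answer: -77790949486250/5387 + 421313750*√7690/5387 ≈ -1.4434e+10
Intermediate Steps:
I(u, E) = √(E² + u²)
(I(22, -174) - 369278)*((174609 - 20253)/(-10788 + b(-79)) + 39119) = (√((-174)² + 22²) - 369278)*((174609 - 20253)/(-10788 + (93 - 79)) + 39119) = (√(30276 + 484) - 369278)*(154356/(-10788 + 14) + 39119) = (√30760 - 369278)*(154356/(-10774) + 39119) = (2*√7690 - 369278)*(154356*(-1/10774) + 39119) = (-369278 + 2*√7690)*(-77178/5387 + 39119) = (-369278 + 2*√7690)*(210656875/5387) = -77790949486250/5387 + 421313750*√7690/5387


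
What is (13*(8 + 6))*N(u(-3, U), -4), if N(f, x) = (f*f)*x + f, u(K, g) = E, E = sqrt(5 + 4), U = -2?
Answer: -6006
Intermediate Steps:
E = 3 (E = sqrt(9) = 3)
u(K, g) = 3
N(f, x) = f + x*f**2 (N(f, x) = f**2*x + f = x*f**2 + f = f + x*f**2)
(13*(8 + 6))*N(u(-3, U), -4) = (13*(8 + 6))*(3*(1 + 3*(-4))) = (13*14)*(3*(1 - 12)) = 182*(3*(-11)) = 182*(-33) = -6006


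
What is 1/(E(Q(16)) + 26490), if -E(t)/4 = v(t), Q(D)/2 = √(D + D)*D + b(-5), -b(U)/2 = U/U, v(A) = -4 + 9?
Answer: 1/26470 ≈ 3.7779e-5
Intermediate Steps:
v(A) = 5
b(U) = -2 (b(U) = -2*U/U = -2*1 = -2)
Q(D) = -4 + 2*√2*D^(3/2) (Q(D) = 2*(√(D + D)*D - 2) = 2*(√(2*D)*D - 2) = 2*((√2*√D)*D - 2) = 2*(√2*D^(3/2) - 2) = 2*(-2 + √2*D^(3/2)) = -4 + 2*√2*D^(3/2))
E(t) = -20 (E(t) = -4*5 = -20)
1/(E(Q(16)) + 26490) = 1/(-20 + 26490) = 1/26470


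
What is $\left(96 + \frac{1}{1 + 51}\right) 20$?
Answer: $\frac{24965}{13} \approx 1920.4$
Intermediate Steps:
$\left(96 + \frac{1}{1 + 51}\right) 20 = \left(96 + \frac{1}{52}\right) 20 = \frac{4993}{52} \cdot 20 = \frac{24965}{13}$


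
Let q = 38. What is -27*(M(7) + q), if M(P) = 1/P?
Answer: -7209/7 ≈ -1029.9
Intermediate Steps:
M(P) = 1/P
-27*(M(7) + q) = -27*(1/7 + 38) = -27*(⅐ + 38) = -27*267/7 = -7209/7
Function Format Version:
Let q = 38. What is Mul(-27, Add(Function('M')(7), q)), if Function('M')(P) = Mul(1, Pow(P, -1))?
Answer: Rational(-7209, 7) ≈ -1029.9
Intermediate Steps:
Function('M')(P) = Pow(P, -1)
Mul(-27, Add(Function('M')(7), q)) = Mul(-27, Add(Pow(7, -1), 38)) = Mul(-27, Add(Rational(1, 7), 38)) = Mul(-27, Rational(267, 7)) = Rational(-7209, 7)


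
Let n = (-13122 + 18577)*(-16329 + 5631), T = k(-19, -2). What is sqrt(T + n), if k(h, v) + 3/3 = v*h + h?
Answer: 2*I*sqrt(14589393) ≈ 7639.2*I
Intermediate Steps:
k(h, v) = -1 + h + h*v (k(h, v) = -1 + (v*h + h) = -1 + (h*v + h) = -1 + (h + h*v) = -1 + h + h*v)
T = 18 (T = -1 - 19 - 19*(-2) = -1 - 19 + 38 = 18)
n = -58357590 (n = 5455*(-10698) = -58357590)
sqrt(T + n) = sqrt(18 - 58357590) = sqrt(-58357572) = 2*I*sqrt(14589393)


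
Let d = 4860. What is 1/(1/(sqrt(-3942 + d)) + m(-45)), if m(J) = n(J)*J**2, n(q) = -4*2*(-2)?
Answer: 29743200/963679679999 - 3*sqrt(102)/963679679999 ≈ 3.0864e-5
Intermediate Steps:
n(q) = 16 (n(q) = -8*(-2) = 16)
m(J) = 16*J**2
1/(1/(sqrt(-3942 + d)) + m(-45)) = 1/(1/(sqrt(-3942 + 4860)) + 16*(-45)**2) = 1/(1/(sqrt(918)) + 16*2025) = 1/(1/(3*sqrt(102)) + 32400) = 1/(sqrt(102)/306 + 32400) = 1/(32400 + sqrt(102)/306)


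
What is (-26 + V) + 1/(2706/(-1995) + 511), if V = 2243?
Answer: 751370786/338913 ≈ 2217.0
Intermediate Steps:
(-26 + V) + 1/(2706/(-1995) + 511) = (-26 + 2243) + 1/(2706/(-1995) + 511) = 2217 + 1/(2706*(-1/1995) + 511) = 2217 + 1/(-902/665 + 511) = 2217 + 1/(338913/665) = 2217 + 665/338913 = 751370786/338913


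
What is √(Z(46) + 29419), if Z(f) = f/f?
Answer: 2*√7355 ≈ 171.52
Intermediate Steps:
Z(f) = 1
√(Z(46) + 29419) = √(1 + 29419) = √29420 = 2*√7355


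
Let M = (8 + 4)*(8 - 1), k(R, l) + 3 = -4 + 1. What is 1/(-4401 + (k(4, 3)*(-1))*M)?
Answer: -1/3897 ≈ -0.00025661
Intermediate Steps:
k(R, l) = -6 (k(R, l) = -3 + (-4 + 1) = -3 - 3 = -6)
M = 84 (M = 12*7 = 84)
1/(-4401 + (k(4, 3)*(-1))*M) = 1/(-4401 - 6*(-1)*84) = 1/(-4401 + 6*84) = 1/(-4401 + 504) = 1/(-3897) = -1/3897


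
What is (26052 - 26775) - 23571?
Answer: -24294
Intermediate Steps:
(26052 - 26775) - 23571 = -723 - 23571 = -24294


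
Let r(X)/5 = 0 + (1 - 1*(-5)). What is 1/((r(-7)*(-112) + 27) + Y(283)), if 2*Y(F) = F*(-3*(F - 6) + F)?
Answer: -1/80875 ≈ -1.2365e-5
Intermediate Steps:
r(X) = 30 (r(X) = 5*(0 + (1 - 1*(-5))) = 5*(0 + (1 + 5)) = 5*(0 + 6) = 5*6 = 30)
Y(F) = F*(18 - 2*F)/2 (Y(F) = (F*(-3*(F - 6) + F))/2 = (F*(-3*(-6 + F) + F))/2 = (F*((18 - 3*F) + F))/2 = (F*(18 - 2*F))/2 = F*(18 - 2*F)/2)
1/((r(-7)*(-112) + 27) + Y(283)) = 1/((30*(-112) + 27) + 283*(9 - 1*283)) = 1/((-3360 + 27) + 283*(9 - 283)) = 1/(-3333 + 283*(-274)) = 1/(-3333 - 77542) = 1/(-80875) = -1/80875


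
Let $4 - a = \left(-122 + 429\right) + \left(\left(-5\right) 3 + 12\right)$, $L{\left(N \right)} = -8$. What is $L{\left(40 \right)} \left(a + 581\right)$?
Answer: $-2248$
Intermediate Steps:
$a = -300$ ($a = 4 - \left(\left(-122 + 429\right) + \left(\left(-5\right) 3 + 12\right)\right) = 4 - \left(307 + \left(-15 + 12\right)\right) = 4 - \left(307 - 3\right) = 4 - 304 = -300$)
$L{\left(40 \right)} \left(a + 581\right) = - 8 \left(-300 + 581\right) = \left(-8\right) 281 = -2248$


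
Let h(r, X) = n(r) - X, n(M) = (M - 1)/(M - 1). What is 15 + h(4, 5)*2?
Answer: 7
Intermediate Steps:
n(M) = 1 (n(M) = (-1 + M)/(-1 + M) = 1)
h(r, X) = 1 - X
15 + h(4, 5)*2 = 15 + (1 - 1*5)*2 = 15 + (1 - 5)*2 = 15 - 4*2 = 15 - 8 = 7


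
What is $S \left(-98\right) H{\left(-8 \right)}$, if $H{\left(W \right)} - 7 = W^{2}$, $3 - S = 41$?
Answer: $264404$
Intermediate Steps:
$S = -38$ ($S = 3 - 41 = -38$)
$H{\left(W \right)} = 7 + W^{2}$
$S \left(-98\right) H{\left(-8 \right)} = \left(-38\right) \left(-98\right) \left(7 + \left(-8\right)^{2}\right) = 3724 \left(7 + 64\right) = 3724 \cdot 71 = 264404$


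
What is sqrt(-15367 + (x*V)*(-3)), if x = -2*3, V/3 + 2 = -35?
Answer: I*sqrt(17365) ≈ 131.78*I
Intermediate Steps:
V = -111 (V = -6 + 3*(-35) = -6 - 105 = -111)
x = -6
sqrt(-15367 + (x*V)*(-3)) = sqrt(-15367 - 6*(-111)*(-3)) = sqrt(-15367 + 666*(-3)) = sqrt(-15367 - 1998) = sqrt(-17365) = I*sqrt(17365)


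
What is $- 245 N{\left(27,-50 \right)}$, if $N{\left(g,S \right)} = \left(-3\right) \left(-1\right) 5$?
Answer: $-3675$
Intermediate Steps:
$N{\left(g,S \right)} = 15$ ($N{\left(g,S \right)} = 3 \cdot 5 = 15$)
$- 245 N{\left(27,-50 \right)} = \left(-245\right) 15 = -3675$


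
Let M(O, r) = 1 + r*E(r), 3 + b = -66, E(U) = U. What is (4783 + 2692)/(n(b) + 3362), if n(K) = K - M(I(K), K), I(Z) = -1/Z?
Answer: -575/113 ≈ -5.0885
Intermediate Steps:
b = -69 (b = -3 - 66 = -69)
M(O, r) = 1 + r² (M(O, r) = 1 + r*r = 1 + r²)
n(K) = -1 + K - K² (n(K) = K - (1 + K²) = K + (-1 - K²) = -1 + K - K²)
(4783 + 2692)/(n(b) + 3362) = (4783 + 2692)/((-1 - 69 - 1*(-69)²) + 3362) = 7475/((-1 - 69 - 1*4761) + 3362) = 7475/((-1 - 69 - 4761) + 3362) = 7475/(-4831 + 3362) = 7475/(-1469) = 7475*(-1/1469) = -575/113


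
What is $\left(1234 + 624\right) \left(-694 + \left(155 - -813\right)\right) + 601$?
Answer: $509693$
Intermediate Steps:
$\left(1234 + 624\right) \left(-694 + \left(155 - -813\right)\right) + 601 = 1858 \left(-694 + \left(155 + 813\right)\right) + 601 = 1858 \left(-694 + 968\right) + 601 = 1858 \cdot 274 + 601 = 509092 + 601 = 509693$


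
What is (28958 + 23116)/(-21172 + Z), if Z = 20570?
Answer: -26037/301 ≈ -86.502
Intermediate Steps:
(28958 + 23116)/(-21172 + Z) = (28958 + 23116)/(-21172 + 20570) = 52074/(-602) = 52074*(-1/602) = -26037/301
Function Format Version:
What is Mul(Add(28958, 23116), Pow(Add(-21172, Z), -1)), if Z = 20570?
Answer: Rational(-26037, 301) ≈ -86.502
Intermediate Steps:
Mul(Add(28958, 23116), Pow(Add(-21172, Z), -1)) = Mul(Add(28958, 23116), Pow(Add(-21172, 20570), -1)) = Mul(52074, Pow(-602, -1)) = Mul(52074, Rational(-1, 602)) = Rational(-26037, 301)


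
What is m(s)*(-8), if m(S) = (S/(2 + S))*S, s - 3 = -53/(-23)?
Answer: -14884/483 ≈ -30.816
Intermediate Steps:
s = 122/23 (s = 3 - 53/(-23) = 3 - 53*(-1/23) = 3 + 53/23 = 122/23 ≈ 5.3043)
m(S) = S**2/(2 + S) (m(S) = (S/(2 + S))*S = S**2/(2 + S))
m(s)*(-8) = ((122/23)**2/(2 + 122/23))*(-8) = (14884/(529*(168/23)))*(-8) = ((14884/529)*(23/168))*(-8) = (3721/966)*(-8) = -14884/483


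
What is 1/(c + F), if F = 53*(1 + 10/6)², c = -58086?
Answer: -9/519382 ≈ -1.7328e-5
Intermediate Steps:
F = 3392/9 (F = 53*(1 + 10*(⅙))² = 53*(1 + 5/3)² = 53*(8/3)² = 53*(64/9) = 3392/9 ≈ 376.89)
1/(c + F) = 1/(-58086 + 3392/9) = 1/(-519382/9) = -9/519382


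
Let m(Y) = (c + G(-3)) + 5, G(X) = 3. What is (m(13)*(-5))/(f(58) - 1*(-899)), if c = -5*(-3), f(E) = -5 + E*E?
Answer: -115/4258 ≈ -0.027008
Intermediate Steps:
f(E) = -5 + E²
c = 15
m(Y) = 23 (m(Y) = (15 + 3) + 5 = 18 + 5 = 23)
(m(13)*(-5))/(f(58) - 1*(-899)) = (23*(-5))/((-5 + 58²) - 1*(-899)) = -115/((-5 + 3364) + 899) = -115/(3359 + 899) = -115/4258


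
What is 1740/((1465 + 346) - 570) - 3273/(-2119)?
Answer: 7748853/2629679 ≈ 2.9467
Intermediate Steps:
1740/((1465 + 346) - 570) - 3273/(-2119) = 1740/(1811 - 570) - 3273*(-1/2119) = 1740/1241 + 3273/2119 = 7748853/2629679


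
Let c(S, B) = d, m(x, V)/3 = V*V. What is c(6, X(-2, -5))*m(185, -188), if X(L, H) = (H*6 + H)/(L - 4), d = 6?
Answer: 636192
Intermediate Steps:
m(x, V) = 3*V**2 (m(x, V) = 3*(V*V) = 3*V**2)
X(L, H) = 7*H/(-4 + L) (X(L, H) = (6*H + H)/(-4 + L) = (7*H)/(-4 + L) = 7*H/(-4 + L))
c(S, B) = 6
c(6, X(-2, -5))*m(185, -188) = 6*(3*(-188)**2) = 6*(3*35344) = 6*106032 = 636192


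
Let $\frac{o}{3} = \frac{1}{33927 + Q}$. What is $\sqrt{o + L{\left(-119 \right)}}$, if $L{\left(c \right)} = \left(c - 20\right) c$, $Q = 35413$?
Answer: $\frac{\sqrt{19882429266905}}{34670} \approx 128.61$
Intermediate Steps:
$L{\left(c \right)} = c \left(-20 + c\right)$ ($L{\left(c \right)} = \left(c - 20\right) c = \left(-20 + c\right) c = c \left(-20 + c\right)$)
$o = \frac{3}{69340}$ ($o = \frac{3}{33927 + 35413} = \frac{3}{69340} \approx 4.3265 \cdot 10^{-5}$)
$\sqrt{o + L{\left(-119 \right)}} = \sqrt{\frac{3}{69340} - 119 \left(-20 - 119\right)} = \sqrt{\frac{3}{69340} - -16541} = \sqrt{\frac{3}{69340} + 16541} = \sqrt{\frac{1146952943}{69340}} = \frac{\sqrt{19882429266905}}{34670}$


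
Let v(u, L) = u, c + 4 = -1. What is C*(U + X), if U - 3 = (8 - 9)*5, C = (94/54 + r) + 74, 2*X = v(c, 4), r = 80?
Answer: -4205/6 ≈ -700.83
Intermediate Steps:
c = -5 (c = -4 - 1 = -5)
X = -5/2 (X = (1/2)*(-5) = -5/2 ≈ -2.5000)
C = 4205/27 (C = (94/54 + 80) + 74 = (94*(1/54) + 80) + 74 = (47/27 + 80) + 74 = 2207/27 + 74 = 4205/27 ≈ 155.74)
U = -2 (U = 3 + (8 - 9)*5 = 3 - 1*5 = 3 - 5 = -2)
C*(U + X) = 4205*(-2 - 5/2)/27 = (4205/27)*(-9/2) = -4205/6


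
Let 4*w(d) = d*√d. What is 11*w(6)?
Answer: 33*√6/2 ≈ 40.417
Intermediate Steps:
w(d) = d^(3/2)/4 (w(d) = (d*√d)/4 = d^(3/2)/4)
11*w(6) = 11*(6^(3/2)/4) = 11*((6*√6)/4) = 11*(3*√6/2) = 33*√6/2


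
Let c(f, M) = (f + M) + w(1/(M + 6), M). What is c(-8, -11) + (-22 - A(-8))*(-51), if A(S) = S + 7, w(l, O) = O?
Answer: 1041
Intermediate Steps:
A(S) = 7 + S
c(f, M) = f + 2*M (c(f, M) = (f + M) + M = (M + f) + M = f + 2*M)
c(-8, -11) + (-22 - A(-8))*(-51) = (-8 + 2*(-11)) + (-22 - (7 - 8))*(-51) = (-8 - 22) + (-22 - 1*(-1))*(-51) = -30 + (-22 + 1)*(-51) = -30 - 21*(-51) = -30 + 1071 = 1041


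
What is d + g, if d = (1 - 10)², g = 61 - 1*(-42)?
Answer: 184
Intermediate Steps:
g = 103 (g = 61 + 42 = 103)
d = 81 (d = (-9)² = 81)
d + g = 81 + 103 = 184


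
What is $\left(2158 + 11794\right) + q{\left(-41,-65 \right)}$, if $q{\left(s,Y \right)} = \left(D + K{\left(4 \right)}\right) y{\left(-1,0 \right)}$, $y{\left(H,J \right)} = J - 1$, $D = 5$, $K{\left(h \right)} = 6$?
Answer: $13941$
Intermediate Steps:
$y{\left(H,J \right)} = -1 + J$
$q{\left(s,Y \right)} = -11$ ($q{\left(s,Y \right)} = \left(5 + 6\right) \left(-1 + 0\right) = 11 \left(-1\right) = -11$)
$\left(2158 + 11794\right) + q{\left(-41,-65 \right)} = \left(2158 + 11794\right) - 11 = 13952 - 11 = 13941$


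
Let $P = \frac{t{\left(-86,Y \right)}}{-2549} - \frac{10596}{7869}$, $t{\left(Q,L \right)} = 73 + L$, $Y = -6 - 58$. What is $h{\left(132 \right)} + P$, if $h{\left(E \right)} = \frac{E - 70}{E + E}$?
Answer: $- \frac{984254263}{882555564} \approx -1.1152$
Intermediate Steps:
$Y = -64$ ($Y = -6 - 58 = -64$)
$h{\left(E \right)} = \frac{-70 + E}{2 E}$
$P = - \frac{9026675}{6686027}$ ($P = \frac{73 - 64}{-2549} - \frac{10596}{7869} = 9 \left(- \frac{1}{2549}\right) - \frac{3532}{2623} = - \frac{9}{2549} - \frac{3532}{2623} = - \frac{9026675}{6686027} \approx -1.3501$)
$h{\left(132 \right)} + P = \frac{-70 + 132}{2 \cdot 132} - \frac{9026675}{6686027} = \frac{1}{2} \cdot \frac{1}{132} \cdot 62 - \frac{9026675}{6686027} = \frac{31}{132} - \frac{9026675}{6686027} = - \frac{984254263}{882555564}$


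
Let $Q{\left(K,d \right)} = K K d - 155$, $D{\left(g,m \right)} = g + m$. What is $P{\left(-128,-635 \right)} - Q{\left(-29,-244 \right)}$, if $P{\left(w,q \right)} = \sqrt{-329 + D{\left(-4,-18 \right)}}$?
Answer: $205359 + 3 i \sqrt{39} \approx 2.0536 \cdot 10^{5} + 18.735 i$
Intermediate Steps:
$P{\left(w,q \right)} = 3 i \sqrt{39}$ ($P{\left(w,q \right)} = \sqrt{-329 - 22} = \sqrt{-351} = 3 i \sqrt{39}$)
$Q{\left(K,d \right)} = -155 + d K^{2}$ ($Q{\left(K,d \right)} = K^{2} d - 155 = d K^{2} - 155 = -155 + d K^{2}$)
$P{\left(-128,-635 \right)} - Q{\left(-29,-244 \right)} = 3 i \sqrt{39} - \left(-155 - 244 \left(-29\right)^{2}\right) = 3 i \sqrt{39} - \left(-155 - 205204\right) = 3 i \sqrt{39} - -205359 = 3 i \sqrt{39} + 205359 = 205359 + 3 i \sqrt{39}$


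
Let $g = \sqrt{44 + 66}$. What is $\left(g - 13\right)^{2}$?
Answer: $\left(13 - \sqrt{110}\right)^{2} \approx 6.3097$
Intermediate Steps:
$g = \sqrt{110} \approx 10.488$
$\left(g - 13\right)^{2} = \left(\sqrt{110} - 13\right)^{2} = \left(-13 + \sqrt{110}\right)^{2}$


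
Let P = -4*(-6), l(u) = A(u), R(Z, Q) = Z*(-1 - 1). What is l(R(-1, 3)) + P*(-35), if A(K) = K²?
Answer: -836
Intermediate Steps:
R(Z, Q) = -2*Z (R(Z, Q) = Z*(-2) = -2*Z)
l(u) = u²
P = 24
l(R(-1, 3)) + P*(-35) = (-2*(-1))² + 24*(-35) = 2² - 840 = 4 - 840 = -836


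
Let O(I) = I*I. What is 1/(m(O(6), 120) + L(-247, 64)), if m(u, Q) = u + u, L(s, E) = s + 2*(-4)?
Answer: -1/183 ≈ -0.0054645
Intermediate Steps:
L(s, E) = -8 + s (L(s, E) = s - 8 = -8 + s)
O(I) = I²
m(u, Q) = 2*u
1/(m(O(6), 120) + L(-247, 64)) = 1/(2*6² + (-8 - 247)) = 1/(2*36 - 255) = 1/(72 - 255) = 1/(-183) = -1/183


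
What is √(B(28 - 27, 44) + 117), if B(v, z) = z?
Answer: √161 ≈ 12.689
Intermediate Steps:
√(B(28 - 27, 44) + 117) = √(44 + 117) = √161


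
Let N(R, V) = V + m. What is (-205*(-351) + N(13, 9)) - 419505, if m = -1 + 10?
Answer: -347532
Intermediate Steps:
m = 9
N(R, V) = 9 + V (N(R, V) = V + 9 = 9 + V)
(-205*(-351) + N(13, 9)) - 419505 = (-205*(-351) + (9 + 9)) - 419505 = (71955 + 18) - 419505 = 71973 - 419505 = -347532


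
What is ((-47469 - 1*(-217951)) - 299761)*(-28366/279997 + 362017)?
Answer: -13104190737324657/279997 ≈ -4.6801e+10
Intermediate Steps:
((-47469 - 1*(-217951)) - 299761)*(-28366/279997 + 362017) = ((-47469 + 217951) - 299761)*(-28366*1/279997 + 362017) = (170482 - 299761)*(-28366/279997 + 362017) = -129279*101363645583/279997 = -13104190737324657/279997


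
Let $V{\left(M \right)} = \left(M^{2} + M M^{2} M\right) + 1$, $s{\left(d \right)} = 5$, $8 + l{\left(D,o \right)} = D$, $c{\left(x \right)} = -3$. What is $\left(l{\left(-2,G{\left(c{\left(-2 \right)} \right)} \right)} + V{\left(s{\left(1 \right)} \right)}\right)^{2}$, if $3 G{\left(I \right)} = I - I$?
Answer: $410881$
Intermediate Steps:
$G{\left(I \right)} = 0$ ($G{\left(I \right)} = \frac{I - I}{3} = \frac{1}{3} \cdot 0 = 0$)
$l{\left(D,o \right)} = -8 + D$
$V{\left(M \right)} = 1 + M^{2} + M^{4}$ ($V{\left(M \right)} = \left(M^{2} + M^{3} M\right) + 1 = \left(M^{2} + M^{4}\right) + 1 = 1 + M^{2} + M^{4}$)
$\left(l{\left(-2,G{\left(c{\left(-2 \right)} \right)} \right)} + V{\left(s{\left(1 \right)} \right)}\right)^{2} = \left(\left(-8 - 2\right) + \left(1 + 5^{2} + 5^{4}\right)\right)^{2} = \left(-10 + \left(1 + 25 + 625\right)\right)^{2} = \left(-10 + 651\right)^{2} = 641^{2} = 410881$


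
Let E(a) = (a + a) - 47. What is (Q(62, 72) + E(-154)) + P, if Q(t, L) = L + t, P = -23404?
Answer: -23625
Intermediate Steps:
E(a) = -47 + 2*a (E(a) = 2*a - 47 = -47 + 2*a)
(Q(62, 72) + E(-154)) + P = ((72 + 62) + (-47 + 2*(-154))) - 23404 = (134 + (-47 - 308)) - 23404 = (134 - 355) - 23404 = -221 - 23404 = -23625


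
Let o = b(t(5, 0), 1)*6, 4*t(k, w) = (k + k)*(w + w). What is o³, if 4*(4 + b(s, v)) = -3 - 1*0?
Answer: -185193/8 ≈ -23149.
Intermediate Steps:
t(k, w) = k*w (t(k, w) = ((k + k)*(w + w))/4 = ((2*k)*(2*w))/4 = (4*k*w)/4 = k*w)
b(s, v) = -19/4 (b(s, v) = -4 + (-3 - 1*0)/4 = -4 + (-3 + 0)/4 = -4 + (¼)*(-3) = -4 - ¾ = -19/4)
o = -57/2 (o = -19/4*6 = -57/2 ≈ -28.500)
o³ = (-57/2)³ = -185193/8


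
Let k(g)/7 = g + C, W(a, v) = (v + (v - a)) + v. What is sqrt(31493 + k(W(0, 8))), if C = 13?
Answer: 126*sqrt(2) ≈ 178.19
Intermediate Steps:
W(a, v) = -a + 3*v (W(a, v) = (-a + 2*v) + v = -a + 3*v)
k(g) = 91 + 7*g (k(g) = 7*(g + 13) = 7*(13 + g) = 91 + 7*g)
sqrt(31493 + k(W(0, 8))) = sqrt(31493 + (91 + 7*(-1*0 + 3*8))) = sqrt(31493 + (91 + 7*(0 + 24))) = sqrt(31493 + (91 + 7*24)) = sqrt(31493 + (91 + 168)) = sqrt(31493 + 259) = sqrt(31752) = 126*sqrt(2)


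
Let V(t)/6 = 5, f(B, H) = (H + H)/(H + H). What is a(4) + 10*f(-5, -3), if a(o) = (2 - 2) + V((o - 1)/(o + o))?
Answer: 40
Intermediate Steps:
f(B, H) = 1 (f(B, H) = (2*H)/((2*H)) = (2*H)*(1/(2*H)) = 1)
V(t) = 30 (V(t) = 6*5 = 30)
a(o) = 30 (a(o) = (2 - 2) + 30 = 0 + 30 = 30)
a(4) + 10*f(-5, -3) = 30 + 10*1 = 30 + 10 = 40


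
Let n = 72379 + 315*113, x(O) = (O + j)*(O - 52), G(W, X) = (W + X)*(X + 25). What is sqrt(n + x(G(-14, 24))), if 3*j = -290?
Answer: sqrt(280254) ≈ 529.39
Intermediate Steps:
j = -290/3 (j = (1/3)*(-290) = -290/3 ≈ -96.667)
G(W, X) = (25 + X)*(W + X) (G(W, X) = (W + X)*(25 + X) = (25 + X)*(W + X))
x(O) = (-52 + O)*(-290/3 + O) (x(O) = (O - 290/3)*(O - 52) = (-290/3 + O)*(-52 + O) = (-52 + O)*(-290/3 + O))
n = 107974 (n = 72379 + 35595 = 107974)
sqrt(n + x(G(-14, 24))) = sqrt(107974 + (15080/3 + (24**2 + 25*(-14) + 25*24 - 14*24)**2 - 446*(24**2 + 25*(-14) + 25*24 - 14*24)/3)) = sqrt(107974 + (15080/3 + (576 - 350 + 600 - 336)**2 - 446*(576 - 350 + 600 - 336)/3)) = sqrt(107974 + (15080/3 + 490**2 - 446/3*490)) = sqrt(107974 + (15080/3 + 240100 - 218540/3)) = sqrt(107974 + 172280) = sqrt(280254)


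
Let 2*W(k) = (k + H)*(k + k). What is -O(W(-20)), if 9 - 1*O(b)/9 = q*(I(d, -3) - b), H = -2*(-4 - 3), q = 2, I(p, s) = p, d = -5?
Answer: -2331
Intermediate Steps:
H = 14 (H = -2*(-7) = 14)
W(k) = k*(14 + k) (W(k) = ((k + 14)*(k + k))/2 = ((14 + k)*(2*k))/2 = (2*k*(14 + k))/2 = k*(14 + k))
O(b) = 171 + 18*b (O(b) = 81 - 18*(-5 - b) = 81 - 9*(-10 - 2*b) = 81 + (90 + 18*b) = 171 + 18*b)
-O(W(-20)) = -(171 + 18*(-20*(14 - 20))) = -(171 + 18*(-20*(-6))) = -(171 + 18*120) = -(171 + 2160) = -1*2331 = -2331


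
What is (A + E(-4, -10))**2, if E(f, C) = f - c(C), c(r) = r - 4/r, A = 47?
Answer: 69169/25 ≈ 2766.8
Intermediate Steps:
E(f, C) = f - C + 4/C (E(f, C) = f - (C - 4/C) = f + (-C + 4/C) = f - C + 4/C)
(A + E(-4, -10))**2 = (47 + (-4 - 1*(-10) + 4/(-10)))**2 = (47 + (-4 + 10 + 4*(-1/10)))**2 = (47 + (-4 + 10 - 2/5))**2 = (47 + 28/5)**2 = (263/5)**2 = 69169/25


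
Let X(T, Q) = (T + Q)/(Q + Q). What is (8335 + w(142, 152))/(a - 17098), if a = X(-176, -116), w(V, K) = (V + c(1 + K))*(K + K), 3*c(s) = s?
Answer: -3886406/991611 ≈ -3.9193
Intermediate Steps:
c(s) = s/3
X(T, Q) = (Q + T)/(2*Q) (X(T, Q) = (Q + T)/((2*Q)) = (Q + T)*(1/(2*Q)) = (Q + T)/(2*Q))
w(V, K) = 2*K*(⅓ + V + K/3) (w(V, K) = (V + (1 + K)/3)*(K + K) = (V + (⅓ + K/3))*(2*K) = (⅓ + V + K/3)*(2*K) = 2*K*(⅓ + V + K/3))
a = 73/58 (a = (½)*(-116 - 176)/(-116) = (½)*(-1/116)*(-292) = 73/58 ≈ 1.2586)
(8335 + w(142, 152))/(a - 17098) = (8335 + (⅔)*152*(1 + 152 + 3*142))/(73/58 - 17098) = (8335 + (⅔)*152*(1 + 152 + 426))/(-991611/58) = (8335 + (⅔)*152*579)*(-58/991611) = (8335 + 58672)*(-58/991611) = 67007*(-58/991611) = -3886406/991611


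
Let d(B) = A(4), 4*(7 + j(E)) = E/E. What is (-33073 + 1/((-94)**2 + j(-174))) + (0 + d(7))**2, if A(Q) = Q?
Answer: -1167474065/35317 ≈ -33057.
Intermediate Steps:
j(E) = -27/4 (j(E) = -7 + (E/E)/4 = -7 + (1/4)*1 = -7 + 1/4 = -27/4)
d(B) = 4
(-33073 + 1/((-94)**2 + j(-174))) + (0 + d(7))**2 = (-33073 + 1/((-94)**2 - 27/4)) + (0 + 4)**2 = (-33073 + 1/(8836 - 27/4)) + 4**2 = (-33073 + 1/(35317/4)) + 16 = (-33073 + 4/35317) + 16 = -1168039137/35317 + 16 = -1167474065/35317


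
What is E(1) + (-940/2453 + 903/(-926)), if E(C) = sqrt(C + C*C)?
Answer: -3085499/2271478 + sqrt(2) ≈ 0.055847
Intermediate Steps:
E(C) = sqrt(C + C**2)
E(1) + (-940/2453 + 903/(-926)) = sqrt(1*(1 + 1)) + (-940/2453 + 903/(-926)) = sqrt(1*2) + (-940*1/2453 + 903*(-1/926)) = sqrt(2) + (-940/2453 - 903/926) = sqrt(2) - 3085499/2271478 = -3085499/2271478 + sqrt(2)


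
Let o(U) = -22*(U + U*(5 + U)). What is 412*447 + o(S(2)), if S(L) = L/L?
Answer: 184010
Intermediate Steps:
S(L) = 1
o(U) = -22*U - 22*U*(5 + U)
412*447 + o(S(2)) = 412*447 - 22*1*(6 + 1) = 184164 - 22*1*7 = 184164 - 154 = 184010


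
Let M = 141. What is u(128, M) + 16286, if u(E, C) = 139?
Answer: 16425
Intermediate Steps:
u(128, M) + 16286 = 139 + 16286 = 16425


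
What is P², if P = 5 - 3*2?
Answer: 1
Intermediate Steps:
P = -1 (P = 5 - 6 = -1)
P² = (-1)² = 1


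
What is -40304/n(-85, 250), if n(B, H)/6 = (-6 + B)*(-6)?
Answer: -10076/819 ≈ -12.303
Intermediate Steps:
n(B, H) = 216 - 36*B (n(B, H) = 6*((-6 + B)*(-6)) = 6*(36 - 6*B) = 216 - 36*B)
-40304/n(-85, 250) = -40304/(216 - 36*(-85)) = -40304/(216 + 3060) = -40304/3276 = -40304*1/3276 = -10076/819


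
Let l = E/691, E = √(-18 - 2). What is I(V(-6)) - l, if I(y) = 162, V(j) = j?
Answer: 162 - 2*I*√5/691 ≈ 162.0 - 0.006472*I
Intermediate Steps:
E = 2*I*√5 (E = √(-20) = 2*I*√5 ≈ 4.4721*I)
l = 2*I*√5/691 (l = (2*I*√5)/691 = 2*I*√5/691 ≈ 0.006472*I)
I(V(-6)) - l = 162 - 2*I*√5/691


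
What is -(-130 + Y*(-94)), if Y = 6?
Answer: 694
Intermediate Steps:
-(-130 + Y*(-94)) = -(-130 + 6*(-94)) = -(-130 - 564) = -1*(-694) = 694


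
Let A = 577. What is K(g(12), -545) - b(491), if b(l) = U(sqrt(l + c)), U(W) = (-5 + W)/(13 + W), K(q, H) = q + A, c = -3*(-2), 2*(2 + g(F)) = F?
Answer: 95003/164 + 9*sqrt(497)/164 ≈ 580.51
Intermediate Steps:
g(F) = -2 + F/2
c = 6
K(q, H) = 577 + q (K(q, H) = q + 577 = 577 + q)
U(W) = (-5 + W)/(13 + W)
b(l) = (-5 + sqrt(6 + l))/(13 + sqrt(6 + l)) (b(l) = (-5 + sqrt(l + 6))/(13 + sqrt(l + 6)) = (-5 + sqrt(6 + l))/(13 + sqrt(6 + l)))
K(g(12), -545) - b(491) = (577 + (-2 + (1/2)*12)) - (-5 + sqrt(6 + 491))/(13 + sqrt(6 + 491)) = (577 + (-2 + 6)) - (-5 + sqrt(497))/(13 + sqrt(497)) = (577 + 4) - (-5 + sqrt(497))/(13 + sqrt(497)) = 581 - (-5 + sqrt(497))/(13 + sqrt(497))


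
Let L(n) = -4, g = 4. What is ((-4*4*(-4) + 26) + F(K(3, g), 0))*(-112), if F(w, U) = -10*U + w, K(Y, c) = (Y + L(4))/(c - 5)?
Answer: -10192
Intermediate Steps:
K(Y, c) = (-4 + Y)/(-5 + c) (K(Y, c) = (Y - 4)/(c - 5) = (-4 + Y)/(-5 + c))
F(w, U) = w - 10*U
((-4*4*(-4) + 26) + F(K(3, g), 0))*(-112) = ((-4*4*(-4) + 26) + ((-4 + 3)/(-5 + 4) - 10*0))*(-112) = ((-16*(-4) + 26) + (-1/(-1) + 0))*(-112) = ((64 + 26) + (-1*(-1) + 0))*(-112) = (90 + (1 + 0))*(-112) = (90 + 1)*(-112) = 91*(-112) = -10192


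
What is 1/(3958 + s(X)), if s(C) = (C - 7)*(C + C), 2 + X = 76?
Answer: 1/13874 ≈ 7.2077e-5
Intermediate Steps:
X = 74 (X = -2 + 76 = 74)
s(C) = 2*C*(-7 + C) (s(C) = (-7 + C)*(2*C) = 2*C*(-7 + C))
1/(3958 + s(X)) = 1/(3958 + 2*74*(-7 + 74)) = 1/(3958 + 2*74*67) = 1/(3958 + 9916) = 1/13874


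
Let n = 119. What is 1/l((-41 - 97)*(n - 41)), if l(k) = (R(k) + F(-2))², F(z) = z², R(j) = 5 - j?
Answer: 1/116057529 ≈ 8.6164e-9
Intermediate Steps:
l(k) = (9 - k)² (l(k) = ((5 - k) + (-2)²)² = ((5 - k) + 4)² = (9 - k)²)
1/l((-41 - 97)*(n - 41)) = 1/((9 - (-41 - 97)*(119 - 41))²) = 1/((9 - (-138)*78)²) = 1/((9 - 1*(-10764))²) = 1/((9 + 10764)²) = 1/(10773²) = 1/116057529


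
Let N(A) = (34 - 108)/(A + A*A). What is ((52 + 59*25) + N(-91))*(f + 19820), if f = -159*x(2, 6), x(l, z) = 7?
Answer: 8998107292/315 ≈ 2.8565e+7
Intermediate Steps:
f = -1113 (f = -159*7 = -1113)
N(A) = -74/(A + A**2)
((52 + 59*25) + N(-91))*(f + 19820) = ((52 + 59*25) - 74/(-91*(1 - 91)))*(-1113 + 19820) = ((52 + 1475) - 74*(-1/91)/(-90))*18707 = (1527 - 74*(-1/91)*(-1/90))*18707 = (1527 - 37/4095)*18707 = (6253028/4095)*18707 = 8998107292/315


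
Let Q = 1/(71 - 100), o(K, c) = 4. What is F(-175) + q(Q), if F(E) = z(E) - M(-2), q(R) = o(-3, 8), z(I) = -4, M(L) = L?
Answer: 2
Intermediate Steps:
Q = -1/29 (Q = 1/(-29) = -1/29 ≈ -0.034483)
q(R) = 4
F(E) = -2 (F(E) = -4 - 1*(-2) = -4 + 2 = -2)
F(-175) + q(Q) = -2 + 4 = 2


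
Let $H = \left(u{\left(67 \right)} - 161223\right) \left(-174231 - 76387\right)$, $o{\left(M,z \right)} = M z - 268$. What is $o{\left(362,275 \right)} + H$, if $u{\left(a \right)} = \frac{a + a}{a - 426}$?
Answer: $\frac{14505602732276}{359} \approx 4.0406 \cdot 10^{10}$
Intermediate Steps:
$u{\left(a \right)} = \frac{2 a}{-426 + a}$
$o{\left(M,z \right)} = -268 + M z$
$H = \frac{14505567090038}{359}$ ($H = \left(2 \cdot 67 \frac{1}{-426 + 67} - 161223\right) \left(-174231 - 76387\right) = \left(2 \cdot 67 \frac{1}{-359} - 161223\right) \left(-250618\right) = \left(2 \cdot 67 \left(- \frac{1}{359}\right) - 161223\right) \left(-250618\right) = \left(- \frac{134}{359} - 161223\right) \left(-250618\right) = \left(- \frac{57879191}{359}\right) \left(-250618\right) = \frac{14505567090038}{359} \approx 4.0405 \cdot 10^{10}$)
$o{\left(362,275 \right)} + H = \left(-268 + 362 \cdot 275\right) + \frac{14505567090038}{359} = \left(-268 + 99550\right) + \frac{14505567090038}{359} = 99282 + \frac{14505567090038}{359} = \frac{14505602732276}{359}$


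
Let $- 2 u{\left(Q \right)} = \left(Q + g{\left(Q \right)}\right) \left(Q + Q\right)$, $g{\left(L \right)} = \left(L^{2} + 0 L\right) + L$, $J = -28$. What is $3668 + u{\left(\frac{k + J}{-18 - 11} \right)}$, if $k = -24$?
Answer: $\frac{89161412}{24389} \approx 3655.8$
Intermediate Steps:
$g{\left(L \right)} = L + L^{2}$ ($g{\left(L \right)} = \left(L^{2} + 0\right) + L = L^{2} + L = L + L^{2}$)
$u{\left(Q \right)} = - Q \left(Q + Q \left(1 + Q\right)\right)$ ($u{\left(Q \right)} = - \frac{\left(Q + Q \left(1 + Q\right)\right) \left(Q + Q\right)}{2} = - \frac{\left(Q + Q \left(1 + Q\right)\right) 2 Q}{2} = - \frac{2 Q \left(Q + Q \left(1 + Q\right)\right)}{2} = - Q \left(Q + Q \left(1 + Q\right)\right)$)
$3668 + u{\left(\frac{k + J}{-18 - 11} \right)} = 3668 - \left(\frac{-24 - 28}{-18 - 11}\right)^{2} \left(2 + \frac{-24 - 28}{-18 - 11}\right) = 3668 - \left(- \frac{52}{-29}\right)^{2} \left(2 - \frac{52}{-29}\right) = 3668 - \left(\left(-52\right) \left(- \frac{1}{29}\right)\right)^{2} \left(2 - - \frac{52}{29}\right) = 3668 - \left(\frac{52}{29}\right)^{2} \left(2 + \frac{52}{29}\right) = 3668 - \frac{2704}{841} \cdot \frac{110}{29} = 3668 - \frac{297440}{24389} = \frac{89161412}{24389}$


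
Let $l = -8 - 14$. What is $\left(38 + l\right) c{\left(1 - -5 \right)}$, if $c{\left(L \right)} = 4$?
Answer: $64$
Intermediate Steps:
$l = -22$ ($l = -8 - 14 = -22$)
$\left(38 + l\right) c{\left(1 - -5 \right)} = \left(38 - 22\right) 4 = 16 \cdot 4 = 64$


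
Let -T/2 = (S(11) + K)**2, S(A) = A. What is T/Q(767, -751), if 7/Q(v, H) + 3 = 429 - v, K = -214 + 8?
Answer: 25933050/7 ≈ 3.7047e+6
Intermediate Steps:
K = -206
T = -76050 (T = -2*(11 - 206)**2 = -2*(-195)**2 = -2*38025 = -76050)
Q(v, H) = 7/(426 - v) (Q(v, H) = 7/(-3 + (429 - v)) = 7/(426 - v))
T/Q(767, -751) = -76050/((-7/(-426 + 767))) = -76050/((-7/341)) = -76050/((-7*1/341)) = -76050/(-7/341) = -76050*(-341/7) = 25933050/7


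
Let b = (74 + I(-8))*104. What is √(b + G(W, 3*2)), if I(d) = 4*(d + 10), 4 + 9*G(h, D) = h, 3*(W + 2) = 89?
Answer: √690981/9 ≈ 92.361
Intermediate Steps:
W = 83/3 (W = -2 + (⅓)*89 = -2 + 89/3 = 83/3 ≈ 27.667)
G(h, D) = -4/9 + h/9
I(d) = 40 + 4*d (I(d) = 4*(10 + d) = 40 + 4*d)
b = 8528 (b = (74 + (40 + 4*(-8)))*104 = (74 + (40 - 32))*104 = (74 + 8)*104 = 82*104 = 8528)
√(b + G(W, 3*2)) = √(8528 + (-4/9 + (⅑)*(83/3))) = √(8528 + (-4/9 + 83/27)) = √(8528 + 71/27) = √(230327/27) = √690981/9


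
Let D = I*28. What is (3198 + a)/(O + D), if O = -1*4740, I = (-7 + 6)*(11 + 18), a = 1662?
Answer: -1215/1388 ≈ -0.87536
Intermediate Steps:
I = -29 (I = -1*29 = -29)
D = -812 (D = -29*28 = -812)
O = -4740
(3198 + a)/(O + D) = (3198 + 1662)/(-4740 - 812) = 4860/(-5552) = 4860*(-1/5552) = -1215/1388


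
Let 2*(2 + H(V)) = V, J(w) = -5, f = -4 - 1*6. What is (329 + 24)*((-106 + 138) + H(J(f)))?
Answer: 19415/2 ≈ 9707.5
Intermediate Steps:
f = -10 (f = -4 - 6 = -10)
H(V) = -2 + V/2
(329 + 24)*((-106 + 138) + H(J(f))) = (329 + 24)*((-106 + 138) + (-2 + (½)*(-5))) = 353*(32 + (-2 - 5/2)) = 353*(32 - 9/2) = 353*(55/2) = 19415/2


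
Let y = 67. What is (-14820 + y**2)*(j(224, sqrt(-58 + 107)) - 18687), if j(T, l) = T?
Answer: 190741253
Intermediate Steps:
(-14820 + y**2)*(j(224, sqrt(-58 + 107)) - 18687) = (-14820 + 67**2)*(224 - 18687) = (-14820 + 4489)*(-18463) = -10331*(-18463) = 190741253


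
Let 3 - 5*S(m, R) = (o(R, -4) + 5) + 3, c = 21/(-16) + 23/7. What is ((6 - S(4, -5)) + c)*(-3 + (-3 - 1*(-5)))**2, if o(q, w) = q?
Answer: 893/112 ≈ 7.9732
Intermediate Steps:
c = 221/112 (c = 21*(-1/16) + 23*(1/7) = -21/16 + 23/7 = 221/112 ≈ 1.9732)
S(m, R) = -1 - R/5 (S(m, R) = 3/5 - ((R + 5) + 3)/5 = 3/5 - ((5 + R) + 3)/5 = 3/5 - (8 + R)/5 = 3/5 + (-8/5 - R/5) = -1 - R/5)
((6 - S(4, -5)) + c)*(-3 + (-3 - 1*(-5)))**2 = ((6 - (-1 - 1/5*(-5))) + 221/112)*(-3 + (-3 - 1*(-5)))**2 = ((6 - (-1 + 1)) + 221/112)*(-3 + (-3 + 5))**2 = ((6 - 1*0) + 221/112)*(-3 + 2)**2 = ((6 + 0) + 221/112)*(-1)**2 = (6 + 221/112)*1 = (893/112)*1 = 893/112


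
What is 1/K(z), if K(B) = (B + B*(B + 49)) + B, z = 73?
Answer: 1/9052 ≈ 0.00011047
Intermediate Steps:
K(B) = 2*B + B*(49 + B) (K(B) = (B + B*(49 + B)) + B = 2*B + B*(49 + B))
1/K(z) = 1/(73*(51 + 73)) = 1/(73*124) = 1/9052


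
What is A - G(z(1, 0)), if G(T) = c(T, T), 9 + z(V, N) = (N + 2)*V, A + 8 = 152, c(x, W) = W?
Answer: 151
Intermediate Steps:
A = 144 (A = -8 + 152 = 144)
z(V, N) = -9 + V*(2 + N) (z(V, N) = -9 + (N + 2)*V = -9 + (2 + N)*V = -9 + V*(2 + N))
G(T) = T
A - G(z(1, 0)) = 144 - (-9 + 2*1 + 0*1) = 144 - (-9 + 2 + 0) = 144 - 1*(-7) = 144 + 7 = 151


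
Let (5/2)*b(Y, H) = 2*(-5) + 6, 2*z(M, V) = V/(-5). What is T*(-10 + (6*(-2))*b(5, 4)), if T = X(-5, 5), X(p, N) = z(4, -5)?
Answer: 23/5 ≈ 4.6000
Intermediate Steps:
z(M, V) = -V/10 (z(M, V) = (V/(-5))/2 = (V*(-1/5))/2 = (-V/5)/2 = -V/10)
X(p, N) = 1/2 (X(p, N) = -1/10*(-5) = 1/2)
T = 1/2 ≈ 0.50000
b(Y, H) = -8/5 (b(Y, H) = 2*(2*(-5) + 6)/5 = 2*(-10 + 6)/5 = (2/5)*(-4) = -8/5)
T*(-10 + (6*(-2))*b(5, 4)) = (-10 + (6*(-2))*(-8/5))/2 = (-10 - 12*(-8/5))/2 = (-10 + 96/5)/2 = (1/2)*(46/5) = 23/5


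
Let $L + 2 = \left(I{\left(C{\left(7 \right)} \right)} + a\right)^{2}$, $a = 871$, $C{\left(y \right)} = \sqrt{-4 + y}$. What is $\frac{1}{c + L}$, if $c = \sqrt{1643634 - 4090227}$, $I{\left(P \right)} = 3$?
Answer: $\frac{763874}{583505934469} - \frac{i \sqrt{2446593}}{583505934469} \approx 1.3091 \cdot 10^{-6} - 2.6806 \cdot 10^{-9} i$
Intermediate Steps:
$L = 763874$ ($L = -2 + \left(3 + 871\right)^{2} = -2 + 874^{2} = -2 + 763876 = 763874$)
$c = i \sqrt{2446593}$ ($c = \sqrt{-2446593} = i \sqrt{2446593} \approx 1564.2 i$)
$\frac{1}{c + L} = \frac{1}{i \sqrt{2446593} + 763874} = \frac{1}{763874 + i \sqrt{2446593}}$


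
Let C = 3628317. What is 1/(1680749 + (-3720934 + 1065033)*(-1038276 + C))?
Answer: -1/6878890801192 ≈ -1.4537e-13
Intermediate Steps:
1/(1680749 + (-3720934 + 1065033)*(-1038276 + C)) = 1/(1680749 + (-3720934 + 1065033)*(-1038276 + 3628317)) = 1/(1680749 - 2655901*2590041) = 1/(1680749 - 6878892481941) = 1/(-6878890801192) = -1/6878890801192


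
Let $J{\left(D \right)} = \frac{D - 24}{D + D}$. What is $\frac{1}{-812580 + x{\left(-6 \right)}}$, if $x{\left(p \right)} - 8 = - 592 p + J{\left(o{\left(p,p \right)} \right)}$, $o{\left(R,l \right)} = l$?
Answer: $- \frac{2}{1618035} \approx -1.2361 \cdot 10^{-6}$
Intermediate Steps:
$J{\left(D \right)} = \frac{-24 + D}{2 D}$
$x{\left(p \right)} = 8 - 592 p + \frac{-24 + p}{2 p}$ ($x{\left(p \right)} = 8 - \left(592 p - \frac{-24 + p}{2 p}\right) = 8 - 592 p + \frac{-24 + p}{2 p}$)
$\frac{1}{-812580 + x{\left(-6 \right)}} = \frac{1}{-812580 - \left(- \frac{7121}{2} - 2\right)} = \frac{1}{-812580 + \left(\frac{17}{2} + 3552 - -2\right)} = \frac{1}{-812580 + \left(\frac{17}{2} + 3552 + 2\right)} = \frac{1}{-812580 + \frac{7125}{2}} = \frac{1}{- \frac{1618035}{2}} = - \frac{2}{1618035}$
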